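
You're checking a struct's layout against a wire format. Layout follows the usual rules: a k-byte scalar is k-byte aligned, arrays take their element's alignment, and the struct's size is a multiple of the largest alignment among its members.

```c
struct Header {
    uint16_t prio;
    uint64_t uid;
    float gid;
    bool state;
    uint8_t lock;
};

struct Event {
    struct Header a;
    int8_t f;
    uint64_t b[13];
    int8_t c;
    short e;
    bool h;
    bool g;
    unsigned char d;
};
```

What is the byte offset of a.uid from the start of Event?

Header: 0..2  prio  (2B, 2-aligned); 2..8  -- padding (6B); 8..16  uid  (8B, 8-aligned); 16..20  gid  (4B, 4-aligned); 20..21  state  (1B, 1-aligned); 21..22  lock  (1B, 1-aligned); 22..24  -- tail padding (2B); sizeof = 24, alignof = 8
0..24  a  (24B, 8-aligned)
within Header: uid at 8
0 + 8 = 8

8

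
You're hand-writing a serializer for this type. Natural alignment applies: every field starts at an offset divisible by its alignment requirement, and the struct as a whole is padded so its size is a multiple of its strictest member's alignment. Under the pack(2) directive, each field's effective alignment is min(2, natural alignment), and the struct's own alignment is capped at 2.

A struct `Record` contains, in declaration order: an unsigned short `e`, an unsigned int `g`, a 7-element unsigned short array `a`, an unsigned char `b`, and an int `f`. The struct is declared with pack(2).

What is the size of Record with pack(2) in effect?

e at 0 (size 2, align 2) → ends 2
g at 2 (size 4, align 2) → ends 6
a at 6 (size 14, align 2) → ends 20
b at 20 (size 1, align 1) → ends 21
pad 1 to align 2 for f
f at 22 (size 4, align 2) → ends 26
total 26 bytes, alignment 2

26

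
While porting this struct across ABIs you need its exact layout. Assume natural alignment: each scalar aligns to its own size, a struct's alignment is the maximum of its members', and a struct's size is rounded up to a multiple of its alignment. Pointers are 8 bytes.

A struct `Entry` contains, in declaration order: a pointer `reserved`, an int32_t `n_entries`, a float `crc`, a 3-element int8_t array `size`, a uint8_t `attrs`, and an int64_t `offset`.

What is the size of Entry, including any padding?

32 bytes

reserved at 0 (size 8, align 8) → ends 8
n_entries at 8 (size 4, align 4) → ends 12
crc at 12 (size 4, align 4) → ends 16
size at 16 (size 3, align 1) → ends 19
attrs at 19 (size 1, align 1) → ends 20
pad 4 to align 8 for offset
offset at 24 (size 8, align 8) → ends 32
total 32 bytes, alignment 8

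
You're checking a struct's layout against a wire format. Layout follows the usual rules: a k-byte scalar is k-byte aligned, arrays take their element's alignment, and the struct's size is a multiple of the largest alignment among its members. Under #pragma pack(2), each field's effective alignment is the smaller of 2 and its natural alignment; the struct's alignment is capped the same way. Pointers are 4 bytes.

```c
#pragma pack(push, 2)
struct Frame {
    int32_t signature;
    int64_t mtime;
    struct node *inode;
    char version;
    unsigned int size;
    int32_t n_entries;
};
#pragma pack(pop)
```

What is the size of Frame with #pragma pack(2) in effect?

signature at 0 (size 4, align 2) → ends 4
mtime at 4 (size 8, align 2) → ends 12
inode at 12 (size 4, align 2) → ends 16
version at 16 (size 1, align 1) → ends 17
pad 1 to align 2 for size
size at 18 (size 4, align 2) → ends 22
n_entries at 22 (size 4, align 2) → ends 26
total 26 bytes, alignment 2

26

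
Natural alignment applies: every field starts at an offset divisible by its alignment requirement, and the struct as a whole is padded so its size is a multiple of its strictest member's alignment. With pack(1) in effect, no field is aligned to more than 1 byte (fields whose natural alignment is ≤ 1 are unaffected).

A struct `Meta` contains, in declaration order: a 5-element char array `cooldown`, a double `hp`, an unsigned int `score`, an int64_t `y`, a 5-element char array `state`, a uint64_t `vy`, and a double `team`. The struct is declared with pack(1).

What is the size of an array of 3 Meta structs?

138

0..5  cooldown  (5B, 1-aligned)
5..13  hp  (8B, 1-aligned)
13..17  score  (4B, 1-aligned)
17..25  y  (8B, 1-aligned)
25..30  state  (5B, 1-aligned)
30..38  vy  (8B, 1-aligned)
38..46  team  (8B, 1-aligned)
sizeof = 46, alignof = 1
array of 3: 3 × 46 = 138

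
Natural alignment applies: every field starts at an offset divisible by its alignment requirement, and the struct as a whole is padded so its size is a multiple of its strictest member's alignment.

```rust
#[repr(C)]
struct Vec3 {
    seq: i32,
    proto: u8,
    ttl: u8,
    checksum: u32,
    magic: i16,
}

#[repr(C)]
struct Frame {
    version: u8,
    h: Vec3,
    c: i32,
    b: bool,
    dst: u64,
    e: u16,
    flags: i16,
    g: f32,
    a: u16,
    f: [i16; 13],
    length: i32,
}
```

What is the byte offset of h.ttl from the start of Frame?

Vec3: 0..4  seq  (4B, 4-aligned); 4..5  proto  (1B, 1-aligned); 5..6  ttl  (1B, 1-aligned); 6..8  -- padding (2B); 8..12  checksum  (4B, 4-aligned); 12..14  magic  (2B, 2-aligned); 14..16  -- tail padding (2B); sizeof = 16, alignof = 4
0..1  version  (1B, 1-aligned)
1..4  -- padding (3B)
4..20  h  (16B, 4-aligned)
within Vec3: ttl at 5
4 + 5 = 9

9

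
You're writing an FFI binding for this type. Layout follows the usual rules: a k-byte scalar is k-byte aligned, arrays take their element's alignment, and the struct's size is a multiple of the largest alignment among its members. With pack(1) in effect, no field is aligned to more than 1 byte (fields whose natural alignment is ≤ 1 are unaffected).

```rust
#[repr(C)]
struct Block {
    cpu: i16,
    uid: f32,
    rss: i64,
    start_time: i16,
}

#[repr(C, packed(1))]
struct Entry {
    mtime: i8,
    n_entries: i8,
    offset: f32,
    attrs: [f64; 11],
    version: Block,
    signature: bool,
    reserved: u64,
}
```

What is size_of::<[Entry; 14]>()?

Block: cpu at 0 (size 2, align 2) → ends 2; pad 2 to align 4 for uid; uid at 4 (size 4, align 4) → ends 8; rss at 8 (size 8, align 8) → ends 16; start_time at 16 (size 2, align 2) → ends 18; tail pad 6 to reach multiple of 8; total 24 bytes, alignment 8
mtime at 0 (size 1, align 1) → ends 1
n_entries at 1 (size 1, align 1) → ends 2
offset at 2 (size 4, align 1) → ends 6
attrs at 6 (size 88, align 1) → ends 94
version at 94 (size 24, align 1) → ends 118
signature at 118 (size 1, align 1) → ends 119
reserved at 119 (size 8, align 1) → ends 127
total 127 bytes, alignment 1
array of 14: 14 × 127 = 1778

1778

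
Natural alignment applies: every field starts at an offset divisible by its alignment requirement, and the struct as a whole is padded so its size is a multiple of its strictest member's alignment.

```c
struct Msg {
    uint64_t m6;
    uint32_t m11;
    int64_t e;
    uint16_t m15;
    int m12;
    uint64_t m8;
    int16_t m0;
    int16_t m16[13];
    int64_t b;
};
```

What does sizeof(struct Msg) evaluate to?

80 bytes

m6 at 0 (size 8, align 8) → ends 8
m11 at 8 (size 4, align 4) → ends 12
pad 4 to align 8 for e
e at 16 (size 8, align 8) → ends 24
m15 at 24 (size 2, align 2) → ends 26
pad 2 to align 4 for m12
m12 at 28 (size 4, align 4) → ends 32
m8 at 32 (size 8, align 8) → ends 40
m0 at 40 (size 2, align 2) → ends 42
m16 at 42 (size 26, align 2) → ends 68
pad 4 to align 8 for b
b at 72 (size 8, align 8) → ends 80
total 80 bytes, alignment 8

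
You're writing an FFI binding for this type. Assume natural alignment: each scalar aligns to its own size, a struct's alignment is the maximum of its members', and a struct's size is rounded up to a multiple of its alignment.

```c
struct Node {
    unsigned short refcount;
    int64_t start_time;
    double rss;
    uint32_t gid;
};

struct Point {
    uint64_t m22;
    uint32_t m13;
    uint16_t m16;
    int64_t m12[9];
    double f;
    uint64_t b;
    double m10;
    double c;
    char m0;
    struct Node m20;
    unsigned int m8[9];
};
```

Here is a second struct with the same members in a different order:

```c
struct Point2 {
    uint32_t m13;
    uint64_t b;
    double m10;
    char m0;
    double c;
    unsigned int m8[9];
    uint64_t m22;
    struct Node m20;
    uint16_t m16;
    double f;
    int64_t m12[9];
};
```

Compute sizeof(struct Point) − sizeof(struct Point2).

Node: refcount at 0 (size 2, align 2) → ends 2; pad 6 to align 8 for start_time; start_time at 8 (size 8, align 8) → ends 16; rss at 16 (size 8, align 8) → ends 24; gid at 24 (size 4, align 4) → ends 28; tail pad 4 to reach multiple of 8; total 32 bytes, alignment 8
m22 at 0 (size 8, align 8) → ends 8
m13 at 8 (size 4, align 4) → ends 12
m16 at 12 (size 2, align 2) → ends 14
pad 2 to align 8 for m12
m12 at 16 (size 72, align 8) → ends 88
f at 88 (size 8, align 8) → ends 96
b at 96 (size 8, align 8) → ends 104
m10 at 104 (size 8, align 8) → ends 112
c at 112 (size 8, align 8) → ends 120
m0 at 120 (size 1, align 1) → ends 121
pad 7 to align 8 for m20
m20 at 128 (size 32, align 8) → ends 160
m8 at 160 (size 36, align 4) → ends 196
tail pad 4 to reach multiple of 8
total 200 bytes, alignment 8
— Point2 —
m13 at 0 (size 4, align 4) → ends 4
pad 4 to align 8 for b
b at 8 (size 8, align 8) → ends 16
m10 at 16 (size 8, align 8) → ends 24
m0 at 24 (size 1, align 1) → ends 25
pad 7 to align 8 for c
c at 32 (size 8, align 8) → ends 40
m8 at 40 (size 36, align 4) → ends 76
pad 4 to align 8 for m22
m22 at 80 (size 8, align 8) → ends 88
m20 at 88 (size 32, align 8) → ends 120
m16 at 120 (size 2, align 2) → ends 122
pad 6 to align 8 for f
f at 128 (size 8, align 8) → ends 136
m12 at 136 (size 72, align 8) → ends 208
total 208 bytes, alignment 8
200 − 208 = -8

-8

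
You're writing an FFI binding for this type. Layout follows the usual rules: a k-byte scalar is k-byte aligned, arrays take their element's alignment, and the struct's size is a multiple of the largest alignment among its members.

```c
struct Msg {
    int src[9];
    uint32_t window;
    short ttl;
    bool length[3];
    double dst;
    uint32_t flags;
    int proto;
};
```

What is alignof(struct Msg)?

8

member alignments: src=4, window=4, ttl=2, length=1, dst=8, flags=4, proto=4
max = 8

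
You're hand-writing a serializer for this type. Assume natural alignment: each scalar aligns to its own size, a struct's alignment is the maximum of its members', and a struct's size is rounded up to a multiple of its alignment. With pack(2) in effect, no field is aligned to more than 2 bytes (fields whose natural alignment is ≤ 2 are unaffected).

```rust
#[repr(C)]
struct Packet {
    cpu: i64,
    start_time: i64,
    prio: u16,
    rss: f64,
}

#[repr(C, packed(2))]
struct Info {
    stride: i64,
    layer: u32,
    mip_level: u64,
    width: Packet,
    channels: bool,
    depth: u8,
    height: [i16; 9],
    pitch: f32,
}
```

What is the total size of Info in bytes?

Packet: cpu at 0 (size 8, align 8) → ends 8; start_time at 8 (size 8, align 8) → ends 16; prio at 16 (size 2, align 2) → ends 18; pad 6 to align 8 for rss; rss at 24 (size 8, align 8) → ends 32; total 32 bytes, alignment 8
stride at 0 (size 8, align 2) → ends 8
layer at 8 (size 4, align 2) → ends 12
mip_level at 12 (size 8, align 2) → ends 20
width at 20 (size 32, align 2) → ends 52
channels at 52 (size 1, align 1) → ends 53
depth at 53 (size 1, align 1) → ends 54
height at 54 (size 18, align 2) → ends 72
pitch at 72 (size 4, align 2) → ends 76
total 76 bytes, alignment 2

76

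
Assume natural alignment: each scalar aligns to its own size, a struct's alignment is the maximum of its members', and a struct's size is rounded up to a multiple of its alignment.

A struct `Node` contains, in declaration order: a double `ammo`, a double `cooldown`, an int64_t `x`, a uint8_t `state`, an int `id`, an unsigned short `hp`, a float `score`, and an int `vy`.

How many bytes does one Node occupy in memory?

48 bytes

0..8  ammo  (8B, 8-aligned)
8..16  cooldown  (8B, 8-aligned)
16..24  x  (8B, 8-aligned)
24..25  state  (1B, 1-aligned)
25..28  -- padding (3B)
28..32  id  (4B, 4-aligned)
32..34  hp  (2B, 2-aligned)
34..36  -- padding (2B)
36..40  score  (4B, 4-aligned)
40..44  vy  (4B, 4-aligned)
44..48  -- tail padding (4B)
sizeof = 48, alignof = 8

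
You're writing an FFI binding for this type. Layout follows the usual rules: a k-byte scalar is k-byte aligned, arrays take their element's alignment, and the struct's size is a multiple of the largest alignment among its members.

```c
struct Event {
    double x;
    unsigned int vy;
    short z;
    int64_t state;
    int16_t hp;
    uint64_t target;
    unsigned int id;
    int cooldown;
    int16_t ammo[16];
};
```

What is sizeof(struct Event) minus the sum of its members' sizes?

x at 0 (size 8, align 8) → ends 8
vy at 8 (size 4, align 4) → ends 12
z at 12 (size 2, align 2) → ends 14
pad 2 to align 8 for state
state at 16 (size 8, align 8) → ends 24
hp at 24 (size 2, align 2) → ends 26
pad 6 to align 8 for target
target at 32 (size 8, align 8) → ends 40
id at 40 (size 4, align 4) → ends 44
cooldown at 44 (size 4, align 4) → ends 48
ammo at 48 (size 32, align 2) → ends 80
total 80 bytes, alignment 8
data bytes 72, size 80 → padding 8

8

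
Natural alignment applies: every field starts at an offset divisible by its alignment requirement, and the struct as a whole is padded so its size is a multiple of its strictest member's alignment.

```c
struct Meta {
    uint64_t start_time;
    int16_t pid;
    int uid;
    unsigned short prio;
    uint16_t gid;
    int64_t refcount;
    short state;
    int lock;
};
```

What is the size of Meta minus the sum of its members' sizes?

8

start_time at 0 (size 8, align 8) → ends 8
pid at 8 (size 2, align 2) → ends 10
pad 2 to align 4 for uid
uid at 12 (size 4, align 4) → ends 16
prio at 16 (size 2, align 2) → ends 18
gid at 18 (size 2, align 2) → ends 20
pad 4 to align 8 for refcount
refcount at 24 (size 8, align 8) → ends 32
state at 32 (size 2, align 2) → ends 34
pad 2 to align 4 for lock
lock at 36 (size 4, align 4) → ends 40
total 40 bytes, alignment 8
data bytes 32, size 40 → padding 8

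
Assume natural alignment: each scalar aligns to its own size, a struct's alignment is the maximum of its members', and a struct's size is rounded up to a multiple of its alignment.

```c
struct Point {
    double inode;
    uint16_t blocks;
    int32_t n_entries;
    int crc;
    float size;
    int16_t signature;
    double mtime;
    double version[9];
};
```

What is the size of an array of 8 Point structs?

896

0..8  inode  (8B, 8-aligned)
8..10  blocks  (2B, 2-aligned)
10..12  -- padding (2B)
12..16  n_entries  (4B, 4-aligned)
16..20  crc  (4B, 4-aligned)
20..24  size  (4B, 4-aligned)
24..26  signature  (2B, 2-aligned)
26..32  -- padding (6B)
32..40  mtime  (8B, 8-aligned)
40..112  version  (72B, 8-aligned)
sizeof = 112, alignof = 8
array of 8: 8 × 112 = 896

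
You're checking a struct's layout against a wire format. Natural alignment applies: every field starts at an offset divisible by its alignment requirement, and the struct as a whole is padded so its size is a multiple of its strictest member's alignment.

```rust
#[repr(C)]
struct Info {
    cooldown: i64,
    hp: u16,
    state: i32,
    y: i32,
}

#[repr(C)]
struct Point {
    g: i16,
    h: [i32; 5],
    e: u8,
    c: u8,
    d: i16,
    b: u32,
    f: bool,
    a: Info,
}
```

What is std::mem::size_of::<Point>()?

Info: 0..8  cooldown  (8B, 8-aligned); 8..10  hp  (2B, 2-aligned); 10..12  -- padding (2B); 12..16  state  (4B, 4-aligned); 16..20  y  (4B, 4-aligned); 20..24  -- tail padding (4B); sizeof = 24, alignof = 8
0..2  g  (2B, 2-aligned)
2..4  -- padding (2B)
4..24  h  (20B, 4-aligned)
24..25  e  (1B, 1-aligned)
25..26  c  (1B, 1-aligned)
26..28  d  (2B, 2-aligned)
28..32  b  (4B, 4-aligned)
32..33  f  (1B, 1-aligned)
33..40  -- padding (7B)
40..64  a  (24B, 8-aligned)
sizeof = 64, alignof = 8

64 bytes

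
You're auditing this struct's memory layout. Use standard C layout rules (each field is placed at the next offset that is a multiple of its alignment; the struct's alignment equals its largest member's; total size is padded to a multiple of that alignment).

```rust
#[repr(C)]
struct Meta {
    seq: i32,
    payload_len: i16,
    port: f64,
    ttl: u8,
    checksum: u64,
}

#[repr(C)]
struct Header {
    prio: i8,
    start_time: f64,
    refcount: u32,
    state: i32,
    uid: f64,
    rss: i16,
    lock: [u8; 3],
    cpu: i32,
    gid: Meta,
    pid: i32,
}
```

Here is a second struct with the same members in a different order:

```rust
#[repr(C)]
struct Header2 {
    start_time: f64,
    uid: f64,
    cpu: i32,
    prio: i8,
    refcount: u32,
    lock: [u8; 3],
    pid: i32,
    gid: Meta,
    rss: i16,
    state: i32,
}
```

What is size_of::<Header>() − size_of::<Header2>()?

Meta: @0: seq [4B, align 4] → 4; @4: payload_len [2B, align 2] → 6; +2 pad (align 8); @8: port [8B, align 8] → 16; @16: ttl [1B, align 1] → 17; +7 pad (align 8); @24: checksum [8B, align 8] → 32; size 32, align 8
@0: prio [1B, align 1] → 1
+7 pad (align 8)
@8: start_time [8B, align 8] → 16
@16: refcount [4B, align 4] → 20
@20: state [4B, align 4] → 24
@24: uid [8B, align 8] → 32
@32: rss [2B, align 2] → 34
@34: lock [3B, align 1] → 37
+3 pad (align 4)
@40: cpu [4B, align 4] → 44
+4 pad (align 8)
@48: gid [32B, align 8] → 80
@80: pid [4B, align 4] → 84
+4 tail pad (align 8)
size 88, align 8
— Header2 —
@0: start_time [8B, align 8] → 8
@8: uid [8B, align 8] → 16
@16: cpu [4B, align 4] → 20
@20: prio [1B, align 1] → 21
+3 pad (align 4)
@24: refcount [4B, align 4] → 28
@28: lock [3B, align 1] → 31
+1 pad (align 4)
@32: pid [4B, align 4] → 36
+4 pad (align 8)
@40: gid [32B, align 8] → 72
@72: rss [2B, align 2] → 74
+2 pad (align 4)
@76: state [4B, align 4] → 80
size 80, align 8
88 − 80 = 8

8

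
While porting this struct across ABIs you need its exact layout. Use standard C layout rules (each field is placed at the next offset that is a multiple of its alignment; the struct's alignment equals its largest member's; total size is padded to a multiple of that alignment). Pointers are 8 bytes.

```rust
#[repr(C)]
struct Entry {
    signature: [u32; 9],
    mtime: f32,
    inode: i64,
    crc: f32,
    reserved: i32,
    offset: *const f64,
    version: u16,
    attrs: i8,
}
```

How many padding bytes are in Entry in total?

0..36  signature  (36B, 4-aligned)
36..40  mtime  (4B, 4-aligned)
40..48  inode  (8B, 8-aligned)
48..52  crc  (4B, 4-aligned)
52..56  reserved  (4B, 4-aligned)
56..64  offset  (8B, 8-aligned)
64..66  version  (2B, 2-aligned)
66..67  attrs  (1B, 1-aligned)
67..72  -- tail padding (5B)
sizeof = 72, alignof = 8
data bytes 67, size 72 → padding 5

5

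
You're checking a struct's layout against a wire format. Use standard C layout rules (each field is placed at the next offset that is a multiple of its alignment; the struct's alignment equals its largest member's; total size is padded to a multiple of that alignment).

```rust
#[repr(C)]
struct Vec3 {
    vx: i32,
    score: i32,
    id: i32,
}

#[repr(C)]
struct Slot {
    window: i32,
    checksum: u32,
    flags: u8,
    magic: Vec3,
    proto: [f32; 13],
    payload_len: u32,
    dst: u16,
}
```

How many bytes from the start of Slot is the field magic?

Vec3: 0..4  vx  (4B, 4-aligned); 4..8  score  (4B, 4-aligned); 8..12  id  (4B, 4-aligned); sizeof = 12, alignof = 4
0..4  window  (4B, 4-aligned)
4..8  checksum  (4B, 4-aligned)
8..9  flags  (1B, 1-aligned)
9..12  -- padding (3B)
12..24  magic  (12B, 4-aligned)

12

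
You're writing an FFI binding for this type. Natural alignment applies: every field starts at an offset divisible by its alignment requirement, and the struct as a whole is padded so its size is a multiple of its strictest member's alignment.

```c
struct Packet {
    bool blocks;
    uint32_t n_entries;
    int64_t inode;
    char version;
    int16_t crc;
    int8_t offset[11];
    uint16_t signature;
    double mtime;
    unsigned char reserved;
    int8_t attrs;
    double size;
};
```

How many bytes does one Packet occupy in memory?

64

blocks at 0 (size 1, align 1) → ends 1
pad 3 to align 4 for n_entries
n_entries at 4 (size 4, align 4) → ends 8
inode at 8 (size 8, align 8) → ends 16
version at 16 (size 1, align 1) → ends 17
pad 1 to align 2 for crc
crc at 18 (size 2, align 2) → ends 20
offset at 20 (size 11, align 1) → ends 31
pad 1 to align 2 for signature
signature at 32 (size 2, align 2) → ends 34
pad 6 to align 8 for mtime
mtime at 40 (size 8, align 8) → ends 48
reserved at 48 (size 1, align 1) → ends 49
attrs at 49 (size 1, align 1) → ends 50
pad 6 to align 8 for size
size at 56 (size 8, align 8) → ends 64
total 64 bytes, alignment 8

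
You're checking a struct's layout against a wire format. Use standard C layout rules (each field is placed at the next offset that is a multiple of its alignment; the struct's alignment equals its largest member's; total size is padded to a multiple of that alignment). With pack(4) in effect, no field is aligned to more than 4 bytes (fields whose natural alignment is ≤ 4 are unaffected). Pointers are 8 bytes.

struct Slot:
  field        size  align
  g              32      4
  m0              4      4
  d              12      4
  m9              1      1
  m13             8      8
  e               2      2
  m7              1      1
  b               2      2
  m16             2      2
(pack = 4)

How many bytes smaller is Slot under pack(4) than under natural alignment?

natural layout:
  0..32  g  (32B, 4-aligned)
  32..36  m0  (4B, 4-aligned)
  36..48  d  (12B, 4-aligned)
  48..49  m9  (1B, 1-aligned)
  49..56  -- padding (7B)
  56..64  m13  (8B, 8-aligned)
  64..66  e  (2B, 2-aligned)
  66..67  m7  (1B, 1-aligned)
  67..68  -- padding (1B)
  68..70  b  (2B, 2-aligned)
  70..72  m16  (2B, 2-aligned)
  sizeof = 72, alignof = 8
packed(4) layout:
  0..32  g  (32B, 4-aligned)
  32..36  m0  (4B, 4-aligned)
  36..48  d  (12B, 4-aligned)
  48..49  m9  (1B, 1-aligned)
  49..52  -- padding (3B)
  52..60  m13  (8B, 4-aligned)
  60..62  e  (2B, 2-aligned)
  62..63  m7  (1B, 1-aligned)
  63..64  -- padding (1B)
  64..66  b  (2B, 2-aligned)
  66..68  m16  (2B, 2-aligned)
  sizeof = 68, alignof = 4
72 − 68 = 4

4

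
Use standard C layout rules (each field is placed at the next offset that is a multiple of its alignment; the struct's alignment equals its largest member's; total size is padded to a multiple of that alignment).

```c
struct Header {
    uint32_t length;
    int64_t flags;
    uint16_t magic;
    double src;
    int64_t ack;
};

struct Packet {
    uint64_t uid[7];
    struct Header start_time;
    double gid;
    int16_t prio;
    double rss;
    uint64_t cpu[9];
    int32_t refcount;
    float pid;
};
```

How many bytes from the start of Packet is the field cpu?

120

Header: @0: length [4B, align 4] → 4; +4 pad (align 8); @8: flags [8B, align 8] → 16; @16: magic [2B, align 2] → 18; +6 pad (align 8); @24: src [8B, align 8] → 32; @32: ack [8B, align 8] → 40; size 40, align 8
@0: uid [56B, align 8] → 56
@56: start_time [40B, align 8] → 96
@96: gid [8B, align 8] → 104
@104: prio [2B, align 2] → 106
+6 pad (align 8)
@112: rss [8B, align 8] → 120
@120: cpu [72B, align 8] → 192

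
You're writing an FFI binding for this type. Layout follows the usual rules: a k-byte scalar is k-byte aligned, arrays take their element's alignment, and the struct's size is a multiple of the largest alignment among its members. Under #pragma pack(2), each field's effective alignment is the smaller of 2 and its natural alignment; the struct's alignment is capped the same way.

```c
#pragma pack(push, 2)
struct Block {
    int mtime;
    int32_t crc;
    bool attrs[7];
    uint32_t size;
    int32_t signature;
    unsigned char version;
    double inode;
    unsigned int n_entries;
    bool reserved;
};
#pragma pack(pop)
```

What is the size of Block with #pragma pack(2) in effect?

@0: mtime [4B, align 2] → 4
@4: crc [4B, align 2] → 8
@8: attrs [7B, align 1] → 15
+1 pad (align 2)
@16: size [4B, align 2] → 20
@20: signature [4B, align 2] → 24
@24: version [1B, align 1] → 25
+1 pad (align 2)
@26: inode [8B, align 2] → 34
@34: n_entries [4B, align 2] → 38
@38: reserved [1B, align 1] → 39
+1 tail pad (align 2)
size 40, align 2

40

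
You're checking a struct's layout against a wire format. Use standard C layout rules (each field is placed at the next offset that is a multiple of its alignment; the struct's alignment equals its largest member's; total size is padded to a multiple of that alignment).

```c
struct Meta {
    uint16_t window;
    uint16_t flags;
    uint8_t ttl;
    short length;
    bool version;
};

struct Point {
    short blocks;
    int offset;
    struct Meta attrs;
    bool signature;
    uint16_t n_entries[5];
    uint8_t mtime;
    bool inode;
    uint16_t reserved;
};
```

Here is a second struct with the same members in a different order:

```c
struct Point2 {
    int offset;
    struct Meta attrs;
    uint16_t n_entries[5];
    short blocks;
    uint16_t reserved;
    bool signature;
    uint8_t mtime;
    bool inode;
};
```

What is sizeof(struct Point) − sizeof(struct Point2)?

Meta: @0: window [2B, align 2] → 2; @2: flags [2B, align 2] → 4; @4: ttl [1B, align 1] → 5; +1 pad (align 2); @6: length [2B, align 2] → 8; @8: version [1B, align 1] → 9; +1 tail pad (align 2); size 10, align 2
@0: blocks [2B, align 2] → 2
+2 pad (align 4)
@4: offset [4B, align 4] → 8
@8: attrs [10B, align 2] → 18
@18: signature [1B, align 1] → 19
+1 pad (align 2)
@20: n_entries [10B, align 2] → 30
@30: mtime [1B, align 1] → 31
@31: inode [1B, align 1] → 32
@32: reserved [2B, align 2] → 34
+2 tail pad (align 4)
size 36, align 4
— Point2 —
@0: offset [4B, align 4] → 4
@4: attrs [10B, align 2] → 14
@14: n_entries [10B, align 2] → 24
@24: blocks [2B, align 2] → 26
@26: reserved [2B, align 2] → 28
@28: signature [1B, align 1] → 29
@29: mtime [1B, align 1] → 30
@30: inode [1B, align 1] → 31
+1 tail pad (align 4)
size 32, align 4
36 − 32 = 4

4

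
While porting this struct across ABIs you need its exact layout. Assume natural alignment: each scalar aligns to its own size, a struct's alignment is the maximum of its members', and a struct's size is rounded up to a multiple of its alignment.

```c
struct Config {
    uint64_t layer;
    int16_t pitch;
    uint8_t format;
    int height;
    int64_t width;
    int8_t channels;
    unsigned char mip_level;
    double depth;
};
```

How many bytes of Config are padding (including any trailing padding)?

7

@0: layer [8B, align 8] → 8
@8: pitch [2B, align 2] → 10
@10: format [1B, align 1] → 11
+1 pad (align 4)
@12: height [4B, align 4] → 16
@16: width [8B, align 8] → 24
@24: channels [1B, align 1] → 25
@25: mip_level [1B, align 1] → 26
+6 pad (align 8)
@32: depth [8B, align 8] → 40
size 40, align 8
data bytes 33, size 40 → padding 7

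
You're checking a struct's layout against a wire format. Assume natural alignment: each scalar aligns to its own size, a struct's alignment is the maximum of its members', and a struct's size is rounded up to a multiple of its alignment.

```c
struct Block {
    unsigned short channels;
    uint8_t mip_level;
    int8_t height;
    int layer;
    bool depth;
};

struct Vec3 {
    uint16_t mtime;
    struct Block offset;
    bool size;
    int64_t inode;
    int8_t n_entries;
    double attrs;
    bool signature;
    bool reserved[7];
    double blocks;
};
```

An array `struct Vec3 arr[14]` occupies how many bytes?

Block: channels at 0 (size 2, align 2) → ends 2; mip_level at 2 (size 1, align 1) → ends 3; height at 3 (size 1, align 1) → ends 4; layer at 4 (size 4, align 4) → ends 8; depth at 8 (size 1, align 1) → ends 9; tail pad 3 to reach multiple of 4; total 12 bytes, alignment 4
mtime at 0 (size 2, align 2) → ends 2
pad 2 to align 4 for offset
offset at 4 (size 12, align 4) → ends 16
size at 16 (size 1, align 1) → ends 17
pad 7 to align 8 for inode
inode at 24 (size 8, align 8) → ends 32
n_entries at 32 (size 1, align 1) → ends 33
pad 7 to align 8 for attrs
attrs at 40 (size 8, align 8) → ends 48
signature at 48 (size 1, align 1) → ends 49
reserved at 49 (size 7, align 1) → ends 56
blocks at 56 (size 8, align 8) → ends 64
total 64 bytes, alignment 8
array of 14: 14 × 64 = 896

896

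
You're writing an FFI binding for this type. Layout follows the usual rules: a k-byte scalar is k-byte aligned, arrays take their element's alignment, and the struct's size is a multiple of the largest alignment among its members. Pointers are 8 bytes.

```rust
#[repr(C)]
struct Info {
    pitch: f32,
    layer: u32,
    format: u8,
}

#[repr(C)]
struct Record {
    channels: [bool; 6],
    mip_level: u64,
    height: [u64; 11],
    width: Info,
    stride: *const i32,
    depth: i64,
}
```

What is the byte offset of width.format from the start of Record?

112

Info: pitch at 0 (size 4, align 4) → ends 4; layer at 4 (size 4, align 4) → ends 8; format at 8 (size 1, align 1) → ends 9; tail pad 3 to reach multiple of 4; total 12 bytes, alignment 4
channels at 0 (size 6, align 1) → ends 6
pad 2 to align 8 for mip_level
mip_level at 8 (size 8, align 8) → ends 16
height at 16 (size 88, align 8) → ends 104
width at 104 (size 12, align 4) → ends 116
within Info: format at 8
104 + 8 = 112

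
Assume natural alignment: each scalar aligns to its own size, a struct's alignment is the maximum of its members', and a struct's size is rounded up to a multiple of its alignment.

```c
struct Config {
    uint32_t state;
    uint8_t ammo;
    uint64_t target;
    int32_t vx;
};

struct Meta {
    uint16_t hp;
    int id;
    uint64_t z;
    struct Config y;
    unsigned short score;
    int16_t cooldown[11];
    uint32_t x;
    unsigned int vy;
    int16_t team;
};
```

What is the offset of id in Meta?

4

Config: 0..4  state  (4B, 4-aligned); 4..5  ammo  (1B, 1-aligned); 5..8  -- padding (3B); 8..16  target  (8B, 8-aligned); 16..20  vx  (4B, 4-aligned); 20..24  -- tail padding (4B); sizeof = 24, alignof = 8
0..2  hp  (2B, 2-aligned)
2..4  -- padding (2B)
4..8  id  (4B, 4-aligned)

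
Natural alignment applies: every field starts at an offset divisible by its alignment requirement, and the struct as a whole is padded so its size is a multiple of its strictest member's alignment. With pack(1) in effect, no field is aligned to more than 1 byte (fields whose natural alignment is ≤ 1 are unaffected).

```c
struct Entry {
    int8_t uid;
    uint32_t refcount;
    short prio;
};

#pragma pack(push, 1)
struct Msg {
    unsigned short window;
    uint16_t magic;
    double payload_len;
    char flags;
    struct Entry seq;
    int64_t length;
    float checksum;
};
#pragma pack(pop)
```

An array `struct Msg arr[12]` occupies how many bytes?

444

Entry: @0: uid [1B, align 1] → 1; +3 pad (align 4); @4: refcount [4B, align 4] → 8; @8: prio [2B, align 2] → 10; +2 tail pad (align 4); size 12, align 4
@0: window [2B, align 1] → 2
@2: magic [2B, align 1] → 4
@4: payload_len [8B, align 1] → 12
@12: flags [1B, align 1] → 13
@13: seq [12B, align 1] → 25
@25: length [8B, align 1] → 33
@33: checksum [4B, align 1] → 37
size 37, align 1
array of 12: 12 × 37 = 444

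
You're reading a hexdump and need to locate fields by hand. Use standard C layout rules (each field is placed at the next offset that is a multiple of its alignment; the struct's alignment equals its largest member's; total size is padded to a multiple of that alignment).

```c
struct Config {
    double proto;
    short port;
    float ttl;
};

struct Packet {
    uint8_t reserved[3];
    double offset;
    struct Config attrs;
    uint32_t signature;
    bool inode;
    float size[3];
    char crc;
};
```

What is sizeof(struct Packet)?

Config: 0..8  proto  (8B, 8-aligned); 8..10  port  (2B, 2-aligned); 10..12  -- padding (2B); 12..16  ttl  (4B, 4-aligned); sizeof = 16, alignof = 8
0..3  reserved  (3B, 1-aligned)
3..8  -- padding (5B)
8..16  offset  (8B, 8-aligned)
16..32  attrs  (16B, 8-aligned)
32..36  signature  (4B, 4-aligned)
36..37  inode  (1B, 1-aligned)
37..40  -- padding (3B)
40..52  size  (12B, 4-aligned)
52..53  crc  (1B, 1-aligned)
53..56  -- tail padding (3B)
sizeof = 56, alignof = 8

56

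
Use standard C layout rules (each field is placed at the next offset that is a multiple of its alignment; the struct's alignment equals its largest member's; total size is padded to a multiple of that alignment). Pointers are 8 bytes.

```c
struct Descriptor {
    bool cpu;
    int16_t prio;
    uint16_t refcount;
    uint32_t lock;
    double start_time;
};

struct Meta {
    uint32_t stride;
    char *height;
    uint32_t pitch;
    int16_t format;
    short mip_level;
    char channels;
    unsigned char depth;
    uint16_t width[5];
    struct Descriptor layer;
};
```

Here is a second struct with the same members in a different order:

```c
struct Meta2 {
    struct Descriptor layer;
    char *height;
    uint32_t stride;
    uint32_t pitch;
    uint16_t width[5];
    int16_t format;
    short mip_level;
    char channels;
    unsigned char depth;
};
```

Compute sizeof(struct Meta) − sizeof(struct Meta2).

8

Descriptor: 0..1  cpu  (1B, 1-aligned); 1..2  -- padding (1B); 2..4  prio  (2B, 2-aligned); 4..6  refcount  (2B, 2-aligned); 6..8  -- padding (2B); 8..12  lock  (4B, 4-aligned); 12..16  -- padding (4B); 16..24  start_time  (8B, 8-aligned); sizeof = 24, alignof = 8
0..4  stride  (4B, 4-aligned)
4..8  -- padding (4B)
8..16  height  (8B, 8-aligned)
16..20  pitch  (4B, 4-aligned)
20..22  format  (2B, 2-aligned)
22..24  mip_level  (2B, 2-aligned)
24..25  channels  (1B, 1-aligned)
25..26  depth  (1B, 1-aligned)
26..36  width  (10B, 2-aligned)
36..40  -- padding (4B)
40..64  layer  (24B, 8-aligned)
sizeof = 64, alignof = 8
— Meta2 —
0..24  layer  (24B, 8-aligned)
24..32  height  (8B, 8-aligned)
32..36  stride  (4B, 4-aligned)
36..40  pitch  (4B, 4-aligned)
40..50  width  (10B, 2-aligned)
50..52  format  (2B, 2-aligned)
52..54  mip_level  (2B, 2-aligned)
54..55  channels  (1B, 1-aligned)
55..56  depth  (1B, 1-aligned)
sizeof = 56, alignof = 8
64 − 56 = 8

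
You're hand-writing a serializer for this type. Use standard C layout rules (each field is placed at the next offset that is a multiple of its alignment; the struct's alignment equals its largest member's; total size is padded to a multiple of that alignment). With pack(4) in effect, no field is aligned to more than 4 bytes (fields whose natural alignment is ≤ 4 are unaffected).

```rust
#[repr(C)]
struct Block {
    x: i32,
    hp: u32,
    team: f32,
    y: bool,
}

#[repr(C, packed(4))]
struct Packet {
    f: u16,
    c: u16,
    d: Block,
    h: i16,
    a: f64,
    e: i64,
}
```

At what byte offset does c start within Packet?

Block: x at 0 (size 4, align 4) → ends 4; hp at 4 (size 4, align 4) → ends 8; team at 8 (size 4, align 4) → ends 12; y at 12 (size 1, align 1) → ends 13; tail pad 3 to reach multiple of 4; total 16 bytes, alignment 4
f at 0 (size 2, align 2) → ends 2
c at 2 (size 2, align 2) → ends 4

2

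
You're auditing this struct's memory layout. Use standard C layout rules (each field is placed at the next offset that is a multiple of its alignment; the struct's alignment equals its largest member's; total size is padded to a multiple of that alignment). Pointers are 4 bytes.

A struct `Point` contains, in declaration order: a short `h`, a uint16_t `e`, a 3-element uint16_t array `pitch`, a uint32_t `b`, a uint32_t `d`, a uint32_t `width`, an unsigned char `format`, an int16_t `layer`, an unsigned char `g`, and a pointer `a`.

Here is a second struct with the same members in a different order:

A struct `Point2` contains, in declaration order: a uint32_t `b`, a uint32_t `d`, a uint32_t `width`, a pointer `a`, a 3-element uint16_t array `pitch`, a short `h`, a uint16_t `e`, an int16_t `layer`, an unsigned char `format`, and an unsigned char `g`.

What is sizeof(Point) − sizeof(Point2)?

4

@0: h [2B, align 2] → 2
@2: e [2B, align 2] → 4
@4: pitch [6B, align 2] → 10
+2 pad (align 4)
@12: b [4B, align 4] → 16
@16: d [4B, align 4] → 20
@20: width [4B, align 4] → 24
@24: format [1B, align 1] → 25
+1 pad (align 2)
@26: layer [2B, align 2] → 28
@28: g [1B, align 1] → 29
+3 pad (align 4)
@32: a [4B, align 4] → 36
size 36, align 4
— Point2 —
@0: b [4B, align 4] → 4
@4: d [4B, align 4] → 8
@8: width [4B, align 4] → 12
@12: a [4B, align 4] → 16
@16: pitch [6B, align 2] → 22
@22: h [2B, align 2] → 24
@24: e [2B, align 2] → 26
@26: layer [2B, align 2] → 28
@28: format [1B, align 1] → 29
@29: g [1B, align 1] → 30
+2 tail pad (align 4)
size 32, align 4
36 − 32 = 4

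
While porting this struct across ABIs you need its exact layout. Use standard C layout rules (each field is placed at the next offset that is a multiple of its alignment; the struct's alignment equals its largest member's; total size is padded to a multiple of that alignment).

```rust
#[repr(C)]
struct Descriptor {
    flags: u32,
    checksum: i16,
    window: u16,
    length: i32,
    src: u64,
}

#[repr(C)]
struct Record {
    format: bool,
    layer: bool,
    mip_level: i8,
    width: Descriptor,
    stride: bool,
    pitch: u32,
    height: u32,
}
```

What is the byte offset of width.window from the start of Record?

Descriptor: 0..4  flags  (4B, 4-aligned); 4..6  checksum  (2B, 2-aligned); 6..8  window  (2B, 2-aligned); 8..12  length  (4B, 4-aligned); 12..16  -- padding (4B); 16..24  src  (8B, 8-aligned); sizeof = 24, alignof = 8
0..1  format  (1B, 1-aligned)
1..2  layer  (1B, 1-aligned)
2..3  mip_level  (1B, 1-aligned)
3..8  -- padding (5B)
8..32  width  (24B, 8-aligned)
within Descriptor: window at 6
8 + 6 = 14

14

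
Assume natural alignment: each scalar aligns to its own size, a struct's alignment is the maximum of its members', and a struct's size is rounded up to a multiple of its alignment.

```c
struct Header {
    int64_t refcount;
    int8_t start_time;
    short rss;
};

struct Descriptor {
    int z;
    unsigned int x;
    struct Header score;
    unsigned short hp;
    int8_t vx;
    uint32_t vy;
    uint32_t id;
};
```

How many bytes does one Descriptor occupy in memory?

40 bytes

Header: refcount at 0 (size 8, align 8) → ends 8; start_time at 8 (size 1, align 1) → ends 9; pad 1 to align 2 for rss; rss at 10 (size 2, align 2) → ends 12; tail pad 4 to reach multiple of 8; total 16 bytes, alignment 8
z at 0 (size 4, align 4) → ends 4
x at 4 (size 4, align 4) → ends 8
score at 8 (size 16, align 8) → ends 24
hp at 24 (size 2, align 2) → ends 26
vx at 26 (size 1, align 1) → ends 27
pad 1 to align 4 for vy
vy at 28 (size 4, align 4) → ends 32
id at 32 (size 4, align 4) → ends 36
tail pad 4 to reach multiple of 8
total 40 bytes, alignment 8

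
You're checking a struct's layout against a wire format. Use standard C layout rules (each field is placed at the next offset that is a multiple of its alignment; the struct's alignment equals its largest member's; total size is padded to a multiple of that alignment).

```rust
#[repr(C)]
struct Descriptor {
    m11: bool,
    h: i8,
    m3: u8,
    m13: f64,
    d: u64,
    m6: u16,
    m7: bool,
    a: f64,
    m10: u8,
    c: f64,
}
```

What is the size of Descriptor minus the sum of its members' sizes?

0..1  m11  (1B, 1-aligned)
1..2  h  (1B, 1-aligned)
2..3  m3  (1B, 1-aligned)
3..8  -- padding (5B)
8..16  m13  (8B, 8-aligned)
16..24  d  (8B, 8-aligned)
24..26  m6  (2B, 2-aligned)
26..27  m7  (1B, 1-aligned)
27..32  -- padding (5B)
32..40  a  (8B, 8-aligned)
40..41  m10  (1B, 1-aligned)
41..48  -- padding (7B)
48..56  c  (8B, 8-aligned)
sizeof = 56, alignof = 8
data bytes 39, size 56 → padding 17

17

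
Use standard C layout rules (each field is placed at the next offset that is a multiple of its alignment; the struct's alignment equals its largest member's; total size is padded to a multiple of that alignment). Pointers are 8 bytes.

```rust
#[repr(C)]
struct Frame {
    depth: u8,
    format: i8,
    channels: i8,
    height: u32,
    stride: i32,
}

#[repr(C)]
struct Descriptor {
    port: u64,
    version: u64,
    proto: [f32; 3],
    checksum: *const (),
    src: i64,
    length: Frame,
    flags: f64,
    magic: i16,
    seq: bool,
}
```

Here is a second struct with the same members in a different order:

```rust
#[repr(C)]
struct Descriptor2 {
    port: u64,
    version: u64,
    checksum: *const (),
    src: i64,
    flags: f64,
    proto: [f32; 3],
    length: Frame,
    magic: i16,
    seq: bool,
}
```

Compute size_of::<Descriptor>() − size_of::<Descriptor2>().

8

Frame: depth at 0 (size 1, align 1) → ends 1; format at 1 (size 1, align 1) → ends 2; channels at 2 (size 1, align 1) → ends 3; pad 1 to align 4 for height; height at 4 (size 4, align 4) → ends 8; stride at 8 (size 4, align 4) → ends 12; total 12 bytes, alignment 4
port at 0 (size 8, align 8) → ends 8
version at 8 (size 8, align 8) → ends 16
proto at 16 (size 12, align 4) → ends 28
pad 4 to align 8 for checksum
checksum at 32 (size 8, align 8) → ends 40
src at 40 (size 8, align 8) → ends 48
length at 48 (size 12, align 4) → ends 60
pad 4 to align 8 for flags
flags at 64 (size 8, align 8) → ends 72
magic at 72 (size 2, align 2) → ends 74
seq at 74 (size 1, align 1) → ends 75
tail pad 5 to reach multiple of 8
total 80 bytes, alignment 8
— Descriptor2 —
port at 0 (size 8, align 8) → ends 8
version at 8 (size 8, align 8) → ends 16
checksum at 16 (size 8, align 8) → ends 24
src at 24 (size 8, align 8) → ends 32
flags at 32 (size 8, align 8) → ends 40
proto at 40 (size 12, align 4) → ends 52
length at 52 (size 12, align 4) → ends 64
magic at 64 (size 2, align 2) → ends 66
seq at 66 (size 1, align 1) → ends 67
tail pad 5 to reach multiple of 8
total 72 bytes, alignment 8
80 − 72 = 8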